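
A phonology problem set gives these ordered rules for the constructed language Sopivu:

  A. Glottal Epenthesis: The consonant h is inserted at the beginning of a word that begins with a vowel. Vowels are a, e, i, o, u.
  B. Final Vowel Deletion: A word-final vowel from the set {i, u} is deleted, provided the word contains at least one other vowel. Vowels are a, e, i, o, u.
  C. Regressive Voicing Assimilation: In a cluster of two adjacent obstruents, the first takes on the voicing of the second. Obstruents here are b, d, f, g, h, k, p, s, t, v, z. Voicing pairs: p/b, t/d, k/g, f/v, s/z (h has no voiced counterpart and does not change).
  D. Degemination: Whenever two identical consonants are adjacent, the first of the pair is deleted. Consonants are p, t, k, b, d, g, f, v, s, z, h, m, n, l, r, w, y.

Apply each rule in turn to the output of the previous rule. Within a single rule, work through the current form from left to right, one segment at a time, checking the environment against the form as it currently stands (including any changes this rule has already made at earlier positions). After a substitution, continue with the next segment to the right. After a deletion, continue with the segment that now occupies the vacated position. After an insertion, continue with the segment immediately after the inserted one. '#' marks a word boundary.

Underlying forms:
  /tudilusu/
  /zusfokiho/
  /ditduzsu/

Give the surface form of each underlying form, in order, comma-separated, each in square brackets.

/tudilusu/:
  A Glottal Epenthesis: no change — [tudilusu]
  B Final Vowel Deletion: [tudilusu] → [tudilus]
  C Regressive Voicing Assimilation: no change — [tudilus]
  D Degemination: no change — [tudilus]
/zusfokiho/:
  A Glottal Epenthesis: no change — [zusfokiho]
  B Final Vowel Deletion: no change — [zusfokiho]
  C Regressive Voicing Assimilation: no change — [zusfokiho]
  D Degemination: no change — [zusfokiho]
/ditduzsu/:
  A Glottal Epenthesis: no change — [ditduzsu]
  B Final Vowel Deletion: [ditduzsu] → [ditduzs]
  C Regressive Voicing Assimilation: [ditduzs] → [didduss]
  D Degemination: [didduss] → [didus]

[tudilus], [zusfokiho], [didus]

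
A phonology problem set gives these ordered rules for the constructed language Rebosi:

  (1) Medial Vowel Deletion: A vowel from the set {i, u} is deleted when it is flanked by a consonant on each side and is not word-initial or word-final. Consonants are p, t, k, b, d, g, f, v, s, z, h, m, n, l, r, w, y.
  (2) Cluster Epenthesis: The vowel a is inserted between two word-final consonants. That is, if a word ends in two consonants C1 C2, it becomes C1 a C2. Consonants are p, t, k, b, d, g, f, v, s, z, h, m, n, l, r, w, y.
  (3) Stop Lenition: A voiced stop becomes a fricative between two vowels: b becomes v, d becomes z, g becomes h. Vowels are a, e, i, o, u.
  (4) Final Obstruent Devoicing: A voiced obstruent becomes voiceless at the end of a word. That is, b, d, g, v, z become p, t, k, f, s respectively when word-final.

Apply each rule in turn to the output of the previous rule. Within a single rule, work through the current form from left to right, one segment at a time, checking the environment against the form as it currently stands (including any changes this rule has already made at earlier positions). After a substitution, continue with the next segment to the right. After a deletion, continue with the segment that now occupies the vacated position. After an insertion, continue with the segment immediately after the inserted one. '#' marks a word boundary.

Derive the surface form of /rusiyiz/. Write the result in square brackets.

(1) Medial Vowel Deletion: [rusiyiz] → [rsyz]
(2) Cluster Epenthesis: [rsyz] → [rsyaz]
(3) Stop Lenition: no change — [rsyaz]
(4) Final Obstruent Devoicing: [rsyaz] → [rsyas]

[rsyas]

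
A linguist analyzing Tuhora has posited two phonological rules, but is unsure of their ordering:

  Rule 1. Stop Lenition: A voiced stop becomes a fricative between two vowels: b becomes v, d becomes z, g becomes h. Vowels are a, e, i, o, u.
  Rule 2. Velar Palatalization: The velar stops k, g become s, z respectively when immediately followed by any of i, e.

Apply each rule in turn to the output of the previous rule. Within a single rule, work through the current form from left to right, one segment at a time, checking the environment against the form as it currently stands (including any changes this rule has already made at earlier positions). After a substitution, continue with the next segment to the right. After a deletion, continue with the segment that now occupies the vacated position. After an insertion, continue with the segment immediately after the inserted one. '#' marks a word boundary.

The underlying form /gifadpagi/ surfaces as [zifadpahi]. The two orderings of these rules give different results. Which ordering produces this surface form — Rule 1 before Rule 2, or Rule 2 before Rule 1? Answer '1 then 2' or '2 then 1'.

1 then 2

Order 1 then 2:
  1 Stop Lenition: [gifadpagi] → [gifadpahi]
  2 Velar Palatalization: [gifadpahi] → [zifadpahi]
  result: [zifadpahi]
Order 2 then 1:
  2 Velar Palatalization: [gifadpagi] → [zifadpazi]
  1 Stop Lenition: no change — [zifadpazi]
  result: [zifadpazi]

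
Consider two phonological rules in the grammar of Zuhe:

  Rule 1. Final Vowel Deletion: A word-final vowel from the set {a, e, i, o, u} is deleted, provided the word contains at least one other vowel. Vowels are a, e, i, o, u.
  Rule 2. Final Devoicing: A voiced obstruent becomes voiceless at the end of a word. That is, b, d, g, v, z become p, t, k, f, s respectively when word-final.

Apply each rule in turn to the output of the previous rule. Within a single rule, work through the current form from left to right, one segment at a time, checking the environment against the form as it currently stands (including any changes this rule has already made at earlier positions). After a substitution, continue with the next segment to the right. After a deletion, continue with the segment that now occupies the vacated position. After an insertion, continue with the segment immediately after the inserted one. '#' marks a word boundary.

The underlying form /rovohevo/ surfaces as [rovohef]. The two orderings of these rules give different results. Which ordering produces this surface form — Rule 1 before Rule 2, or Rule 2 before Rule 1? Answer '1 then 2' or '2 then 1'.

Order 1 then 2:
  1 Final Vowel Deletion: [rovohevo] → [rovohev]
  2 Final Devoicing: [rovohev] → [rovohef]
  result: [rovohef]
Order 2 then 1:
  2 Final Devoicing: no change — [rovohevo]
  1 Final Vowel Deletion: [rovohevo] → [rovohev]
  result: [rovohev]

1 then 2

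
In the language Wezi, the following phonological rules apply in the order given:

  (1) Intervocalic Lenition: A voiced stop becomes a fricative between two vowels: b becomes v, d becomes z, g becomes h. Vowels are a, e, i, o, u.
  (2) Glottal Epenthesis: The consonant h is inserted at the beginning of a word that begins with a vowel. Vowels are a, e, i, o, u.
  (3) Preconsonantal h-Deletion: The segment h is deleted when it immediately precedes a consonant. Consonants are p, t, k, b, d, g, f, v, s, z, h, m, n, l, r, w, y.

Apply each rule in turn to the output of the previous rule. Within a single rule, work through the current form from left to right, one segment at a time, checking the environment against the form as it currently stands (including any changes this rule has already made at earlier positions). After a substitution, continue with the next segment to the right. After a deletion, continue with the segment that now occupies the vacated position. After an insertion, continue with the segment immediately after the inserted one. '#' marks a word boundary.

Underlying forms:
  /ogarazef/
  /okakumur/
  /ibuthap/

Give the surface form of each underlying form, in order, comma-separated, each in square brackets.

/ogarazef/:
  (1) Intervocalic Lenition: [ogarazef] → [oharazef]
  (2) Glottal Epenthesis: [oharazef] → [hoharazef]
  (3) Preconsonantal h-Deletion: no change — [hoharazef]
/okakumur/:
  (1) Intervocalic Lenition: no change — [okakumur]
  (2) Glottal Epenthesis: [okakumur] → [hokakumur]
  (3) Preconsonantal h-Deletion: no change — [hokakumur]
/ibuthap/:
  (1) Intervocalic Lenition: [ibuthap] → [ivuthap]
  (2) Glottal Epenthesis: [ivuthap] → [hivuthap]
  (3) Preconsonantal h-Deletion: no change — [hivuthap]

[hoharazef], [hokakumur], [hivuthap]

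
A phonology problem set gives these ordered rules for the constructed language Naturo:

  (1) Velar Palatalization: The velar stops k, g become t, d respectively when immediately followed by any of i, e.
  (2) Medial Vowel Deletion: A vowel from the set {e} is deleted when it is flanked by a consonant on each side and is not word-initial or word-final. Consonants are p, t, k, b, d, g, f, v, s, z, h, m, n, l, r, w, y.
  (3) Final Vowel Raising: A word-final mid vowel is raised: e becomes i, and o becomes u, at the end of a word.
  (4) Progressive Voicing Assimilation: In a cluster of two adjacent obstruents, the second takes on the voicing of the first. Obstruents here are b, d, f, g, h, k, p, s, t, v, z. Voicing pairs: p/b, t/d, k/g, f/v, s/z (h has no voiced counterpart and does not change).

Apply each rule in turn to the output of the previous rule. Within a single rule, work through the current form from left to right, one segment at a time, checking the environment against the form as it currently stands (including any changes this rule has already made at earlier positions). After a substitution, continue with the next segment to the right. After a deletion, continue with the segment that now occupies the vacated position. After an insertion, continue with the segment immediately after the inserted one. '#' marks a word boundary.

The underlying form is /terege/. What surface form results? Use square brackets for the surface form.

(1) Velar Palatalization: [terege] → [terede]
(2) Medial Vowel Deletion: [terede] → [trde]
(3) Final Vowel Raising: [trde] → [trdi]
(4) Progressive Voicing Assimilation: no change — [trdi]

[trdi]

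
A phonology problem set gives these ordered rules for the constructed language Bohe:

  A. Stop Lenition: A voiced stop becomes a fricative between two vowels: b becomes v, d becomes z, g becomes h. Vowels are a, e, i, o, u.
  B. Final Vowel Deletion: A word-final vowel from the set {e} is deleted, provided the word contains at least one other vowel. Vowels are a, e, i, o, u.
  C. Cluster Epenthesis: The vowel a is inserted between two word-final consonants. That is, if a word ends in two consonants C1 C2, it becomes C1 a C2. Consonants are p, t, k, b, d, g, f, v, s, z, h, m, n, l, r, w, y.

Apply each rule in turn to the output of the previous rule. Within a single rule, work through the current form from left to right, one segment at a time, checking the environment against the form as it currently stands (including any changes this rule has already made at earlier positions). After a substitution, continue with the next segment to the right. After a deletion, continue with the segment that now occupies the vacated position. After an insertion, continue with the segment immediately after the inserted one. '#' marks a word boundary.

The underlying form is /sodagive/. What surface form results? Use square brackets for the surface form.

A Stop Lenition: [sodagive] → [sozahive]
B Final Vowel Deletion: [sozahive] → [sozahiv]
C Cluster Epenthesis: no change — [sozahiv]

[sozahiv]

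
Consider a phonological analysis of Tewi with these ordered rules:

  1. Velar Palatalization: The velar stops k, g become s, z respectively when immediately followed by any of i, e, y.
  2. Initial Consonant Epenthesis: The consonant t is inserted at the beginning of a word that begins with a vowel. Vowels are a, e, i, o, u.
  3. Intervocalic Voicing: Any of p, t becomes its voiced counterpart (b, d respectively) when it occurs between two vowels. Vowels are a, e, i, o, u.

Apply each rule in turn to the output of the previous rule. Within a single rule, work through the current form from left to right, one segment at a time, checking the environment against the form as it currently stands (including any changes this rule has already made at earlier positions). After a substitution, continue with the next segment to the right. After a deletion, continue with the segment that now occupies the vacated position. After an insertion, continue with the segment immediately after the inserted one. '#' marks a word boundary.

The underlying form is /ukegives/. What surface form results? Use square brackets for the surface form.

[tusezives]

1 Velar Palatalization: [ukegives] → [usezives]
2 Initial Consonant Epenthesis: [usezives] → [tusezives]
3 Intervocalic Voicing: no change — [tusezives]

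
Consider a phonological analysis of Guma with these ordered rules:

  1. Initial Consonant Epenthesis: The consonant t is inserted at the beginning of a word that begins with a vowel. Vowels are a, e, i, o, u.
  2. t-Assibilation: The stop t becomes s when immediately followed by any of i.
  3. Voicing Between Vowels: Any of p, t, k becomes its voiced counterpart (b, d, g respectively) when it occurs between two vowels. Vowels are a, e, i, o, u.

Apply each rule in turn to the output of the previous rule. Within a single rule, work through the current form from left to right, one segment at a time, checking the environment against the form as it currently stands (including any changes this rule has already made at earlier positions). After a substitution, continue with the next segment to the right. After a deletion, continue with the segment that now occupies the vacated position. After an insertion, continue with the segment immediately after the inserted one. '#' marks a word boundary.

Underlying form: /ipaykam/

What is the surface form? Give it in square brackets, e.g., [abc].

1 Initial Consonant Epenthesis: [ipaykam] → [tipaykam]
2 t-Assibilation: [tipaykam] → [sipaykam]
3 Voicing Between Vowels: [sipaykam] → [sibaykam]

[sibaykam]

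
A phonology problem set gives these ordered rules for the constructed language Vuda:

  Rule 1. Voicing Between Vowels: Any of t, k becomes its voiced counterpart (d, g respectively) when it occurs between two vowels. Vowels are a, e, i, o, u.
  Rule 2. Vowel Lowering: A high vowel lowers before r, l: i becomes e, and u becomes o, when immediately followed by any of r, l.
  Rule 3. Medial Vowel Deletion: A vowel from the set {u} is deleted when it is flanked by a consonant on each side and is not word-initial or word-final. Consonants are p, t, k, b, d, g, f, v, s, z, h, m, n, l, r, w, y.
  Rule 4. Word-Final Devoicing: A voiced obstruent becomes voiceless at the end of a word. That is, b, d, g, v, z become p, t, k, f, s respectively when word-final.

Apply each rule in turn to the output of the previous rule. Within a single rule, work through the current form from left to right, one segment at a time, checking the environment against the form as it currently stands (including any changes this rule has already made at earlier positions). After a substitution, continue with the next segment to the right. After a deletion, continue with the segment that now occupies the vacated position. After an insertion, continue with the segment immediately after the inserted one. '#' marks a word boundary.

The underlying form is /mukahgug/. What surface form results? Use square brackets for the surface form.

[mgahgk]

Rule 1 Voicing Between Vowels: [mukahgug] → [mugahgug]
Rule 2 Vowel Lowering: no change — [mugahgug]
Rule 3 Medial Vowel Deletion: [mugahgug] → [mgahgg]
Rule 4 Word-Final Devoicing: [mgahgg] → [mgahgk]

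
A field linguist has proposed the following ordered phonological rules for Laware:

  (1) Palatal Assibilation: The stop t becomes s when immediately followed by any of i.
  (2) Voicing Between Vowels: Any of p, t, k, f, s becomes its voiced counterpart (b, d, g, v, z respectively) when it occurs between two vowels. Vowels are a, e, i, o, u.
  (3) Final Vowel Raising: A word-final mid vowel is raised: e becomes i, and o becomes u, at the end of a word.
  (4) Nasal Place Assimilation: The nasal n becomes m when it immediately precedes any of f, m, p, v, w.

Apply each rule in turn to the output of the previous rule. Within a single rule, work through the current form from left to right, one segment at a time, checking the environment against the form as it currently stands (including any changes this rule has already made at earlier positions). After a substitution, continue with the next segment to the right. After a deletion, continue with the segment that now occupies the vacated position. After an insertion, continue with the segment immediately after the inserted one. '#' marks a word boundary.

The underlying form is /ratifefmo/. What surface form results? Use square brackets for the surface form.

(1) Palatal Assibilation: [ratifefmo] → [rasifefmo]
(2) Voicing Between Vowels: [rasifefmo] → [razivefmo]
(3) Final Vowel Raising: [razivefmo] → [razivefmu]
(4) Nasal Place Assimilation: no change — [razivefmu]

[razivefmu]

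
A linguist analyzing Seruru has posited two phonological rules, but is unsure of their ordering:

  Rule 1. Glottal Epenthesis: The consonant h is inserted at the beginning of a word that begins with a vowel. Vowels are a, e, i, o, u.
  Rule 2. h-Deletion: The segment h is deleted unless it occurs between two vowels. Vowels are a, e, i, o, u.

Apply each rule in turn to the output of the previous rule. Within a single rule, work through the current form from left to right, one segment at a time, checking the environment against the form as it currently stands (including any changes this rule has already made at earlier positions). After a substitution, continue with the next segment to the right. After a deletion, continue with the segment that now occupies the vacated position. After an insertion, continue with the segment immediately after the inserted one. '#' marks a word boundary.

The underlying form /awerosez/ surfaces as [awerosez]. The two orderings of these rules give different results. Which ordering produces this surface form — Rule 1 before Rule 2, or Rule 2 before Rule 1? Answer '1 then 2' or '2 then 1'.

Order 1 then 2:
  1 Glottal Epenthesis: [awerosez] → [hawerosez]
  2 h-Deletion: [hawerosez] → [awerosez]
  result: [awerosez]
Order 2 then 1:
  2 h-Deletion: no change — [awerosez]
  1 Glottal Epenthesis: [awerosez] → [hawerosez]
  result: [hawerosez]

1 then 2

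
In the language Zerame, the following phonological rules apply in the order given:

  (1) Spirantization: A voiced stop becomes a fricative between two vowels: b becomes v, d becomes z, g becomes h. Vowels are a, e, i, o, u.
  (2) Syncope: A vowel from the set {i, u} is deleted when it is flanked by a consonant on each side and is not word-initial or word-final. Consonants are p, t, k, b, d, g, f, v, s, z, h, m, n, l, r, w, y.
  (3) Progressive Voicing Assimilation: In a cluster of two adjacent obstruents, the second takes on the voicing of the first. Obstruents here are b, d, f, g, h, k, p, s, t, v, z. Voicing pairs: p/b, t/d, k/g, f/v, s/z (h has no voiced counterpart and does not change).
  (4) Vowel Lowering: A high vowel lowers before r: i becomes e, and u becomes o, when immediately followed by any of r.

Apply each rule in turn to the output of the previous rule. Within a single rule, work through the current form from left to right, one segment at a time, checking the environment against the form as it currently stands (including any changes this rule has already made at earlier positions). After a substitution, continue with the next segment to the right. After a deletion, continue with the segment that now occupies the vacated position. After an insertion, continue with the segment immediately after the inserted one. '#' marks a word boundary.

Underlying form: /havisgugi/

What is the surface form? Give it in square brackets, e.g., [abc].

(1) Spirantization: [havisgugi] → [havisguhi]
(2) Syncope: [havisguhi] → [havsghi]
(3) Progressive Voicing Assimilation: [havsghi] → [havzghi]
(4) Vowel Lowering: no change — [havzghi]

[havzghi]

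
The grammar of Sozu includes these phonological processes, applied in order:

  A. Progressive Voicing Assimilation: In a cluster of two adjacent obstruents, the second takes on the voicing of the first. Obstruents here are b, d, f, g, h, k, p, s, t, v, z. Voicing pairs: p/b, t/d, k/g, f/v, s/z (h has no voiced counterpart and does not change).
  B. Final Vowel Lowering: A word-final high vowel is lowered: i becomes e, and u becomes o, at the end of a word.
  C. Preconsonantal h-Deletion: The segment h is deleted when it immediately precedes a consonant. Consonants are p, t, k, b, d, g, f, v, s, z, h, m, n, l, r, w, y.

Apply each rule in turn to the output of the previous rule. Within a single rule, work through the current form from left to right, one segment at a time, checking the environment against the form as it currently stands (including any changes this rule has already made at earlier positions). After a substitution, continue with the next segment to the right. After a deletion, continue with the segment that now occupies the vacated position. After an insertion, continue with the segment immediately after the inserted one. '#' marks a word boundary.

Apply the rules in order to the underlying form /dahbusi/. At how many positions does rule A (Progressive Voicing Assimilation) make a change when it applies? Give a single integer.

A Progressive Voicing Assimilation: [dahbusi] → [dahpusi]
B Final Vowel Lowering: [dahpusi] → [dahpuse]
C Preconsonantal h-Deletion: [dahpuse] → [dapuse]
Rule A changed 1 position(s).

1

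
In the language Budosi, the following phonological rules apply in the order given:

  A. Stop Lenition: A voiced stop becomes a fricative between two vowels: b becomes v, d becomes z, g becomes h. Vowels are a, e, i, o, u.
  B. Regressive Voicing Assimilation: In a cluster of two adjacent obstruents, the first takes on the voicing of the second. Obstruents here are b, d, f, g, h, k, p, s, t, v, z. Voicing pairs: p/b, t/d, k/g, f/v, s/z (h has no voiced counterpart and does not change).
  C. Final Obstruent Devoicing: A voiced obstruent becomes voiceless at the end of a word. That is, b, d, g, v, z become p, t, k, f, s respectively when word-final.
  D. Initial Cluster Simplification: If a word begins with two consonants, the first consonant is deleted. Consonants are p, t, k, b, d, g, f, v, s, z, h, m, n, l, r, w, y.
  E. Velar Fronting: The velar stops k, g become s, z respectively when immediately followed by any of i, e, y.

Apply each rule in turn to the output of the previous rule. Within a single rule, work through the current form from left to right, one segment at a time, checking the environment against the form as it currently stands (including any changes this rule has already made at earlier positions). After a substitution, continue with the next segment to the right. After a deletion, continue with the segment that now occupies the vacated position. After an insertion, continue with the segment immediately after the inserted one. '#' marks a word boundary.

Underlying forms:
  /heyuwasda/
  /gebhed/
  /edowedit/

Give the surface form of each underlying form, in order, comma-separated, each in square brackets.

[heyuwazda], [zephet], [ezowezit]

/heyuwasda/:
  A Stop Lenition: no change — [heyuwasda]
  B Regressive Voicing Assimilation: [heyuwasda] → [heyuwazda]
  C Final Obstruent Devoicing: no change — [heyuwazda]
  D Initial Cluster Simplification: no change — [heyuwazda]
  E Velar Fronting: no change — [heyuwazda]
/gebhed/:
  A Stop Lenition: no change — [gebhed]
  B Regressive Voicing Assimilation: [gebhed] → [gephed]
  C Final Obstruent Devoicing: [gephed] → [gephet]
  D Initial Cluster Simplification: no change — [gephet]
  E Velar Fronting: [gephet] → [zephet]
/edowedit/:
  A Stop Lenition: [edowedit] → [ezowezit]
  B Regressive Voicing Assimilation: no change — [ezowezit]
  C Final Obstruent Devoicing: no change — [ezowezit]
  D Initial Cluster Simplification: no change — [ezowezit]
  E Velar Fronting: no change — [ezowezit]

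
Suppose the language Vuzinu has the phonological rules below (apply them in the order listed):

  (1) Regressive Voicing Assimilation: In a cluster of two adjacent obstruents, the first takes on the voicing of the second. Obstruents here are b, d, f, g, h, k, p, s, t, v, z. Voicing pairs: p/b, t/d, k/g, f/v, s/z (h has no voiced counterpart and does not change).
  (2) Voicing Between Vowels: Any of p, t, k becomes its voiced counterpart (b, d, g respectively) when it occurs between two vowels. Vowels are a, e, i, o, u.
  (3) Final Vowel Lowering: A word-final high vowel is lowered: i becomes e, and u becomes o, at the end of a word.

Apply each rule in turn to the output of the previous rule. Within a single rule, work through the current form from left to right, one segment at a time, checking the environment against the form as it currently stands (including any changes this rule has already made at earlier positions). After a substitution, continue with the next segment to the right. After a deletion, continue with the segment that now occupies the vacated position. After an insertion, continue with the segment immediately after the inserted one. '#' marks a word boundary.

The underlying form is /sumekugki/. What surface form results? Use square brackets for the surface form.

[sumegukke]

(1) Regressive Voicing Assimilation: [sumekugki] → [sumekukki]
(2) Voicing Between Vowels: [sumekukki] → [sumegukki]
(3) Final Vowel Lowering: [sumegukki] → [sumegukke]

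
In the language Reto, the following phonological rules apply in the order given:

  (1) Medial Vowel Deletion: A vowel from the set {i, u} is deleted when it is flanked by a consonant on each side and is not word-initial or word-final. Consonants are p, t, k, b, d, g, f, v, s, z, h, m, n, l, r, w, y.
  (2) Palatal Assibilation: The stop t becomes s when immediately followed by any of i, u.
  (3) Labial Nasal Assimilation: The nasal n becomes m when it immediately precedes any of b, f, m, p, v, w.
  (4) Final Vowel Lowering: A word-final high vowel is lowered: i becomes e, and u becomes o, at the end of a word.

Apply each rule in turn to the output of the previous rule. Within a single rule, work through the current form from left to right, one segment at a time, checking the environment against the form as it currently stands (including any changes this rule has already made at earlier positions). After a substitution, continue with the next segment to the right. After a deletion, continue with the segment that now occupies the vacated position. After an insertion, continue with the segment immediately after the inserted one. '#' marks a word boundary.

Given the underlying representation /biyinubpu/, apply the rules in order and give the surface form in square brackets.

(1) Medial Vowel Deletion: [biyinubpu] → [bynbpu]
(2) Palatal Assibilation: no change — [bynbpu]
(3) Labial Nasal Assimilation: [bynbpu] → [bymbpu]
(4) Final Vowel Lowering: [bymbpu] → [bymbpo]

[bymbpo]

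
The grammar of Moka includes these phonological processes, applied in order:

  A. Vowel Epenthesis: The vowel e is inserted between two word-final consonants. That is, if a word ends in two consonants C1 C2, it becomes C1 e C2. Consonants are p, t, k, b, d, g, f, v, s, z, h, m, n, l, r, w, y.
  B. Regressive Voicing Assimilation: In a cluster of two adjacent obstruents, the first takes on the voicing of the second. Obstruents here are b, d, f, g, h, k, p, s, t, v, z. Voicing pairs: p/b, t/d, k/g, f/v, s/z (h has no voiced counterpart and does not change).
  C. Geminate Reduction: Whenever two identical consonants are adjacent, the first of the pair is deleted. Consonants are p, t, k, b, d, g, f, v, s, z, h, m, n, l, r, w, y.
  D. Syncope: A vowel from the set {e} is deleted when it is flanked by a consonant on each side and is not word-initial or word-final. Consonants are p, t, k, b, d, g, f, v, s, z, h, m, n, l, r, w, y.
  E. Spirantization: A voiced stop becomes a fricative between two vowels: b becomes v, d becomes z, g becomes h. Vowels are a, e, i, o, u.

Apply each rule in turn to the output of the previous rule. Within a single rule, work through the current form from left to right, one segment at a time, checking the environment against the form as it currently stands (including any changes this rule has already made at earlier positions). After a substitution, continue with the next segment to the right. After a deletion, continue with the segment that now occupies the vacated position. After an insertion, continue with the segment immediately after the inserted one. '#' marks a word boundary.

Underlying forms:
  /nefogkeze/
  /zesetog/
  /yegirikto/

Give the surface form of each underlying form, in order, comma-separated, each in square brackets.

[nfokze], [zstog], [ygirikto]

/nefogkeze/:
  A Vowel Epenthesis: no change — [nefogkeze]
  B Regressive Voicing Assimilation: [nefogkeze] → [nefokkeze]
  C Geminate Reduction: [nefokkeze] → [nefokeze]
  D Syncope: [nefokeze] → [nfokze]
  E Spirantization: no change — [nfokze]
/zesetog/:
  A Vowel Epenthesis: no change — [zesetog]
  B Regressive Voicing Assimilation: no change — [zesetog]
  C Geminate Reduction: no change — [zesetog]
  D Syncope: [zesetog] → [zstog]
  E Spirantization: no change — [zstog]
/yegirikto/:
  A Vowel Epenthesis: no change — [yegirikto]
  B Regressive Voicing Assimilation: no change — [yegirikto]
  C Geminate Reduction: no change — [yegirikto]
  D Syncope: [yegirikto] → [ygirikto]
  E Spirantization: no change — [ygirikto]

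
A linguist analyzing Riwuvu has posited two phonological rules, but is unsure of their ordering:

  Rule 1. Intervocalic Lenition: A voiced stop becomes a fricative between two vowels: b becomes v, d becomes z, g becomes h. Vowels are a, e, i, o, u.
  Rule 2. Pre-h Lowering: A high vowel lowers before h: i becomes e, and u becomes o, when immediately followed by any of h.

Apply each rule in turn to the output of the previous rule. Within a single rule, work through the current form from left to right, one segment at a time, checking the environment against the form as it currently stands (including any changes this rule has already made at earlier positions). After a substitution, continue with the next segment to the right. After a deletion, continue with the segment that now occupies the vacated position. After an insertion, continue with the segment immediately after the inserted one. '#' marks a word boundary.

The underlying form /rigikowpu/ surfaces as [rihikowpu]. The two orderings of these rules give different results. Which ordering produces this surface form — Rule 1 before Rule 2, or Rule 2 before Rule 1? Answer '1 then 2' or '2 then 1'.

2 then 1

Order 1 then 2:
  1 Intervocalic Lenition: [rigikowpu] → [rihikowpu]
  2 Pre-h Lowering: [rihikowpu] → [rehikowpu]
  result: [rehikowpu]
Order 2 then 1:
  2 Pre-h Lowering: no change — [rigikowpu]
  1 Intervocalic Lenition: [rigikowpu] → [rihikowpu]
  result: [rihikowpu]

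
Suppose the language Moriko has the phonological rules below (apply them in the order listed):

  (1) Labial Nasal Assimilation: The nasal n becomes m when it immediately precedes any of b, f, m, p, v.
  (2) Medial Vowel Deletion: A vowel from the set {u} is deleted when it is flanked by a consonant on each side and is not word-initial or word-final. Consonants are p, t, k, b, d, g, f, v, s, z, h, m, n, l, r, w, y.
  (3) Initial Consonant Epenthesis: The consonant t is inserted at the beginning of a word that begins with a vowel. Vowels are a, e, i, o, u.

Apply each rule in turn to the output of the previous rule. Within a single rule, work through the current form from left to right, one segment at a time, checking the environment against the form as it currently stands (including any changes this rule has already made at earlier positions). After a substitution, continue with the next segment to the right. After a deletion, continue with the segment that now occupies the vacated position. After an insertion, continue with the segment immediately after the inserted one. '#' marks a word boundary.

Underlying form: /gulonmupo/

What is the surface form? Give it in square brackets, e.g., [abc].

[glommpo]

(1) Labial Nasal Assimilation: [gulonmupo] → [gulommupo]
(2) Medial Vowel Deletion: [gulommupo] → [glommpo]
(3) Initial Consonant Epenthesis: no change — [glommpo]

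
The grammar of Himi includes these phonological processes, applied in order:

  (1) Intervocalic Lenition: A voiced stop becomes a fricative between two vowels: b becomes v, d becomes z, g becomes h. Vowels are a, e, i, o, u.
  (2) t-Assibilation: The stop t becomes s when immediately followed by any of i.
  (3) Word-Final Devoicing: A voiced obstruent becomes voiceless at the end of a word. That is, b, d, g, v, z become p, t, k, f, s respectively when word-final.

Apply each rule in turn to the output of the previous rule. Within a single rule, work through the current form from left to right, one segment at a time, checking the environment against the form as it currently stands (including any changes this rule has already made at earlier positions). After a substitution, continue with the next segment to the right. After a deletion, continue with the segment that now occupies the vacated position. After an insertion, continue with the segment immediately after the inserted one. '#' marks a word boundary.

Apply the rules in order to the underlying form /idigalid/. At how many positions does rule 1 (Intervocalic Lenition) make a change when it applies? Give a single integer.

2

(1) Intervocalic Lenition: [idigalid] → [izihalid]
(2) t-Assibilation: no change — [izihalid]
(3) Word-Final Devoicing: [izihalid] → [izihalit]
Rule 1 changed 2 position(s).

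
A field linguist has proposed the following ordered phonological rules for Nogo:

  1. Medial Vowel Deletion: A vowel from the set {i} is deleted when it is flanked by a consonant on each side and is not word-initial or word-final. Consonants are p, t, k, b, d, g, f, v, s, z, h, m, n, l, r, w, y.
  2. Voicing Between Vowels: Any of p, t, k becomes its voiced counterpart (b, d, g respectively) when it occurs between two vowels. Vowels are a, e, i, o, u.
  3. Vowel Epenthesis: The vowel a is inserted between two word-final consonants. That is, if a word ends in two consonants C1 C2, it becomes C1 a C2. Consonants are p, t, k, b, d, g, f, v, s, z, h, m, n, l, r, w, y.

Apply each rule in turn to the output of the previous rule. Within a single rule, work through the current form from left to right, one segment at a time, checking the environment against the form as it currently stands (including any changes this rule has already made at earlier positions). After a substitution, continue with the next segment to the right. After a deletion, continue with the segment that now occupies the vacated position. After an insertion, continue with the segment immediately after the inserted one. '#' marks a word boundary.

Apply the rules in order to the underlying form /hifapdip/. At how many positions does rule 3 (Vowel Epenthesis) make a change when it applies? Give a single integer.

1 Medial Vowel Deletion: [hifapdip] → [hfapdp]
2 Voicing Between Vowels: no change — [hfapdp]
3 Vowel Epenthesis: [hfapdp] → [hfapdap]
Rule 3 changed 1 position(s).

1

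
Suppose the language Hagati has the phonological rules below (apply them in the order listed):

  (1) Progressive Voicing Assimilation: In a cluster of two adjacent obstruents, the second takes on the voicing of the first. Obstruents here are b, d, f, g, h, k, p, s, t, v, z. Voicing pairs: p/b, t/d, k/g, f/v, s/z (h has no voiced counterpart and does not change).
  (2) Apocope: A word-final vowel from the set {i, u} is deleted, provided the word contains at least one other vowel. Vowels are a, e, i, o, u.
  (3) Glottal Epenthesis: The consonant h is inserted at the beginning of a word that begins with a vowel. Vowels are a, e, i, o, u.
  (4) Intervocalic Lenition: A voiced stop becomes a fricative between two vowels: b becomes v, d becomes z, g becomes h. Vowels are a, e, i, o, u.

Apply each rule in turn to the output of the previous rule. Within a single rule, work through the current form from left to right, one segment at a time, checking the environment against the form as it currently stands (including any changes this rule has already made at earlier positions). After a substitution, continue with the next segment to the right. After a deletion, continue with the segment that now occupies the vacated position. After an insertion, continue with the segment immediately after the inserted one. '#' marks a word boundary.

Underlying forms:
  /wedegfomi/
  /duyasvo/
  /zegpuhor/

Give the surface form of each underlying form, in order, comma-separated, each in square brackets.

[wezegvom], [duyasfo], [zegbuhor]

/wedegfomi/:
  (1) Progressive Voicing Assimilation: [wedegfomi] → [wedegvomi]
  (2) Apocope: [wedegvomi] → [wedegvom]
  (3) Glottal Epenthesis: no change — [wedegvom]
  (4) Intervocalic Lenition: [wedegvom] → [wezegvom]
/duyasvo/:
  (1) Progressive Voicing Assimilation: [duyasvo] → [duyasfo]
  (2) Apocope: no change — [duyasfo]
  (3) Glottal Epenthesis: no change — [duyasfo]
  (4) Intervocalic Lenition: no change — [duyasfo]
/zegpuhor/:
  (1) Progressive Voicing Assimilation: [zegpuhor] → [zegbuhor]
  (2) Apocope: no change — [zegbuhor]
  (3) Glottal Epenthesis: no change — [zegbuhor]
  (4) Intervocalic Lenition: no change — [zegbuhor]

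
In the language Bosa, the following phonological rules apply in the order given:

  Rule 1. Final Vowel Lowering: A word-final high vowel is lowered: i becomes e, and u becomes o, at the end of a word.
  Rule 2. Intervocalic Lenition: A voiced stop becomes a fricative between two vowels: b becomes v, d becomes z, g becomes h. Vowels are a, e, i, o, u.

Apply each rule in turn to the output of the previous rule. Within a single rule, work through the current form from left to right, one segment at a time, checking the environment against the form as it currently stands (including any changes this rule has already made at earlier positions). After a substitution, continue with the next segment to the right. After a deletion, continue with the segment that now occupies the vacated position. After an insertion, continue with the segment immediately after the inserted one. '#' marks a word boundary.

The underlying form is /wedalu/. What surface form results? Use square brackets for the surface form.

[wezalo]

Rule 1 Final Vowel Lowering: [wedalu] → [wedalo]
Rule 2 Intervocalic Lenition: [wedalo] → [wezalo]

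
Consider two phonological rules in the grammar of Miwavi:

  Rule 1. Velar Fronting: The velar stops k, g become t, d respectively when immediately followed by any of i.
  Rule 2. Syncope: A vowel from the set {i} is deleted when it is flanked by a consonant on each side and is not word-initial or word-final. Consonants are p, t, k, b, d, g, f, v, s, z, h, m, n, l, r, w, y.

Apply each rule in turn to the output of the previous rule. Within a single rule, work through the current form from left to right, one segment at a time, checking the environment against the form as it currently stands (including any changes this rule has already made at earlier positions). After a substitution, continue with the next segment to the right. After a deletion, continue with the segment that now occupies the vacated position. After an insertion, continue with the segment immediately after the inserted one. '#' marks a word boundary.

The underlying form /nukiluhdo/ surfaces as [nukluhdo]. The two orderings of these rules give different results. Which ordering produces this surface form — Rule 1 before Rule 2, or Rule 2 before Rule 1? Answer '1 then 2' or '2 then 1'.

2 then 1

Order 1 then 2:
  1 Velar Fronting: [nukiluhdo] → [nutiluhdo]
  2 Syncope: [nutiluhdo] → [nutluhdo]
  result: [nutluhdo]
Order 2 then 1:
  2 Syncope: [nukiluhdo] → [nukluhdo]
  1 Velar Fronting: no change — [nukluhdo]
  result: [nukluhdo]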